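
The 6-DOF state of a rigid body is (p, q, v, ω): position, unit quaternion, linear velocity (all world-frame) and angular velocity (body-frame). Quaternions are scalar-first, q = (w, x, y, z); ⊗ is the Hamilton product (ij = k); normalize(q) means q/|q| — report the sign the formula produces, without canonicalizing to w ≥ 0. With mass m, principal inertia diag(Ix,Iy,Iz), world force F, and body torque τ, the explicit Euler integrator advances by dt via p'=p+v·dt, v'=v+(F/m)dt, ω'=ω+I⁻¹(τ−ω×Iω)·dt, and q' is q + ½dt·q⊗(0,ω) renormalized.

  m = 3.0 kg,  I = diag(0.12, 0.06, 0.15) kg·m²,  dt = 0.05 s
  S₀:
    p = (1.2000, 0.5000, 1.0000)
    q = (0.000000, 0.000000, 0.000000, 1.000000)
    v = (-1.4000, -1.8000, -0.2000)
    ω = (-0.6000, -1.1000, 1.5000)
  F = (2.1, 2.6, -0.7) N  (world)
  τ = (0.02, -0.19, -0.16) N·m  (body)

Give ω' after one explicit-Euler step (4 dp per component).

(τ − ω×Iω)/I = (1.4042, -3.6167, -0.8027)
ω' = ω + α·dt = (-0.5298, -1.2808, 1.4599)

ω' = (-0.5298, -1.2808, 1.4599)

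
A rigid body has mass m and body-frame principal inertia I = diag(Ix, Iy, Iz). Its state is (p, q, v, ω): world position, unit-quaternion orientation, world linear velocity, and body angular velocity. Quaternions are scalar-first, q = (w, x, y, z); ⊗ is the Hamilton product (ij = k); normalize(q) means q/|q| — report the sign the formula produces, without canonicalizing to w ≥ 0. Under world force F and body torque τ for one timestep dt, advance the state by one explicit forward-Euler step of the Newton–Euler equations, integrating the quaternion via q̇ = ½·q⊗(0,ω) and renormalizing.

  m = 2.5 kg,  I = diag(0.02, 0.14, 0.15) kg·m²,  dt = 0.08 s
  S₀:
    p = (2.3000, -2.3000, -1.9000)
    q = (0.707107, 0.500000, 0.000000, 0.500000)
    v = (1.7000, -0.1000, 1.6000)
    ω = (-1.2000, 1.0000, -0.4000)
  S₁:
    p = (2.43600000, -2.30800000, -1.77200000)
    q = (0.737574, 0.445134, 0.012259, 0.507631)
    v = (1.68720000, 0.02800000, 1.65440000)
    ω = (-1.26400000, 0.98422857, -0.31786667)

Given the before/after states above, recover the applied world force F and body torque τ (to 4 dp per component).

F = (-0.4000, 4.0000, 1.7000)
τ = (-0.0200, -0.0900, 0.0100)

rate change Δω = (-0.06400000, -0.01577143, 0.08213333)
gyro term ω₀×Iω₀ = (-0.0040, -0.0624, -0.1440)
I·α + gyro = (-0.0200, -0.0900, 0.0100)
v₁ − v₀ = (-0.01280000, 0.12800000, 0.05440000)
m·(v₁−v₀)/dt = (-0.4000, 4.0000, 1.7000)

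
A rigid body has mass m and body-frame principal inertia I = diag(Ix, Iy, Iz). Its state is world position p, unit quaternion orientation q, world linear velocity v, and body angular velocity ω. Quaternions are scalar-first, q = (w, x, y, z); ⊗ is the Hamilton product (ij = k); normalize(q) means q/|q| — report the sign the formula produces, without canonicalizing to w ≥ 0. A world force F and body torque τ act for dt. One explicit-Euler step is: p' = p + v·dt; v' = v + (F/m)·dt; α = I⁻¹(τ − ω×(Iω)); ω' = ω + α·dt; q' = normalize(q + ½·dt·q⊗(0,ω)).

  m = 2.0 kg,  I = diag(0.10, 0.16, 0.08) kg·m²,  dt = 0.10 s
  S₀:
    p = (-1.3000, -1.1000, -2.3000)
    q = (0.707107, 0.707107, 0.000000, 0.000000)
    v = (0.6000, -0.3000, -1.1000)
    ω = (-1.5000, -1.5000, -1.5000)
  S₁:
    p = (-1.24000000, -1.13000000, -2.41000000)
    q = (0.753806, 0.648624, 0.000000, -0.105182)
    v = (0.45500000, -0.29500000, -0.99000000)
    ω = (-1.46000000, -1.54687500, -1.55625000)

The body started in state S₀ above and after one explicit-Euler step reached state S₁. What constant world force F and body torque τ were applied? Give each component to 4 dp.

F = (-2.9000, 0.1000, 2.2000)
τ = (-0.1400, -0.0300, 0.0900)

rate change Δω = (0.04000000, -0.04687500, -0.05625000)
gyro term ω₀×Iω₀ = (-0.1800, 0.0450, 0.1350)
applied torque τ = (-0.1400, -0.0300, 0.0900)
velocity change Δv = (-0.14500000, 0.00500000, 0.11000000)
m·(v₁−v₀)/dt = (-2.9000, 0.1000, 2.2000)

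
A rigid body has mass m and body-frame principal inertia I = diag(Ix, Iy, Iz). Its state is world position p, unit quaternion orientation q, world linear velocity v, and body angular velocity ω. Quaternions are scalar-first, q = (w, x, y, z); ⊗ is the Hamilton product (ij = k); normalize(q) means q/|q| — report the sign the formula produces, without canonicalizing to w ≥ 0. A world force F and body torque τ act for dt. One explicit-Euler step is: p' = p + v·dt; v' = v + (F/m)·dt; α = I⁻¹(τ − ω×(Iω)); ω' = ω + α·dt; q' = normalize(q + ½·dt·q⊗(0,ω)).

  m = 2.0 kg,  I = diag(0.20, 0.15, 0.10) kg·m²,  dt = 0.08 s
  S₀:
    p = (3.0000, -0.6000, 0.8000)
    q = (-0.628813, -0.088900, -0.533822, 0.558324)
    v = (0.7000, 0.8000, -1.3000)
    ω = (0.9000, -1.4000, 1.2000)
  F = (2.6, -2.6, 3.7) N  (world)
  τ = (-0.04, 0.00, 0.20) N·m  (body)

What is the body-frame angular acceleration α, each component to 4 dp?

gyro term ω×Iω = (0.0840, 0.1080, 0.0630)
(τ − ω×Iω)/I = (-0.6200, -0.7200, 1.3700)

α = (-0.6200, -0.7200, 1.3700)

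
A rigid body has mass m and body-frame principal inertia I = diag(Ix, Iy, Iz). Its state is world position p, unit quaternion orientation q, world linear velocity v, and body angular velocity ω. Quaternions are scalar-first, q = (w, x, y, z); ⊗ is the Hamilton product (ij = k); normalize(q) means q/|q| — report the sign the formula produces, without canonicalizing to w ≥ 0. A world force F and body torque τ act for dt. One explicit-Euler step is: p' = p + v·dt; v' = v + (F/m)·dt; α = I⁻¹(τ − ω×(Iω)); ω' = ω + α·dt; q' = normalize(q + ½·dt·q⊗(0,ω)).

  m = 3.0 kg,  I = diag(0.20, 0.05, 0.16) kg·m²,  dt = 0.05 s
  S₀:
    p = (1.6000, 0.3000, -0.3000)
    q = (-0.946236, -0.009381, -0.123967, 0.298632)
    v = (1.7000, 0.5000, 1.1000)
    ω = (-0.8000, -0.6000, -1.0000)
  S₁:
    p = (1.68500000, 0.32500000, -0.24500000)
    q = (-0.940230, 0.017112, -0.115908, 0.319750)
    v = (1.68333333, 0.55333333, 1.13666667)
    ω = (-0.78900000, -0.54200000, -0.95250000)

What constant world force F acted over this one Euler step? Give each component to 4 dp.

F = (-1.0000, 3.2000, 2.2000)

Δv = v₁−v₀ = (-0.01666667, 0.05333333, 0.03666667)
applied force F = (-1.0000, 3.2000, 2.2000)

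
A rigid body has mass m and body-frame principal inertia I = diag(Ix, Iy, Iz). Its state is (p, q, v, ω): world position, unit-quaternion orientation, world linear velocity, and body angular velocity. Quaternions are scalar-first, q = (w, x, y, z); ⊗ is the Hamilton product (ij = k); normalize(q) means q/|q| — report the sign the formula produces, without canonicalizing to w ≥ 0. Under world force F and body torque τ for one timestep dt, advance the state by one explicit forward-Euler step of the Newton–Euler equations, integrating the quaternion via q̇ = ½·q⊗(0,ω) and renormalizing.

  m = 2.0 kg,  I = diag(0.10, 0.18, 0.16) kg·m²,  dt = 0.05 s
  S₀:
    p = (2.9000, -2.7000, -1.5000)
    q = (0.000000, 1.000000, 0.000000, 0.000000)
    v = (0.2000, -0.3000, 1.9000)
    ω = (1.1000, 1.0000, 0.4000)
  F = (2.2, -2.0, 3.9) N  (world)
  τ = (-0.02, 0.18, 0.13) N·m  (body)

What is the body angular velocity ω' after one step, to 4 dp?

ω' = (1.0940, 1.0573, 0.4131)

precession coupling ω×(Iω) = (-0.0080, -0.0264, 0.0880)
angular accel α = (-0.1200, 1.1467, 0.2625)
ω + α·dt = (1.0940, 1.0573, 0.4131)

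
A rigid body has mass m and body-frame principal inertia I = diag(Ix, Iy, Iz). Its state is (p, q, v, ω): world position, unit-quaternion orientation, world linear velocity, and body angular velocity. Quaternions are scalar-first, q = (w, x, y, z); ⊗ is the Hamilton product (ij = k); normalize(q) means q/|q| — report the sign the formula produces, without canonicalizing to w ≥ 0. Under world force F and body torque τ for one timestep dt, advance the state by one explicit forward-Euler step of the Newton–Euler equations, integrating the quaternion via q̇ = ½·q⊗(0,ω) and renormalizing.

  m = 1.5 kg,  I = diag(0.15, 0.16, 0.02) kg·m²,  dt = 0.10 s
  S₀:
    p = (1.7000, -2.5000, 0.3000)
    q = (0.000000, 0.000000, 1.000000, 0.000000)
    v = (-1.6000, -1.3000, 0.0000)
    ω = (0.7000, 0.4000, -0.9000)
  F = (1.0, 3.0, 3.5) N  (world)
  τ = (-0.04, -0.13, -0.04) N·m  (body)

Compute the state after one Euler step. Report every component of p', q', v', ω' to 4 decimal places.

a = (0.6667, 2.0000, 2.3333)
p + v·dt = (1.5400, -2.6300, 0.3000)
v' = v + a·dt = (-1.5333, -1.1000, 0.2333)
gyro term ω×Iω = (0.0504, -0.0819, 0.0028)
α = I⁻¹(τ − ω×Iω) = (-0.6027, -0.3006, -2.1400)
ω + α·dt = (0.6397, 0.3699, -1.1140)
2q̇ = q⊗(0,ω) = (-0.4000000, -0.9000000, 0.0000000, -0.7000000)
q + ½dt·q⊗(0,ω), renormalized = (-0.0200, -0.0449, 0.9982, -0.0349)

p' = (1.5400, -2.6300, 0.3000)
q' = (-0.0200, -0.0449, 0.9982, -0.0349)
v' = (-1.5333, -1.1000, 0.2333)
ω' = (0.6397, 0.3699, -1.1140)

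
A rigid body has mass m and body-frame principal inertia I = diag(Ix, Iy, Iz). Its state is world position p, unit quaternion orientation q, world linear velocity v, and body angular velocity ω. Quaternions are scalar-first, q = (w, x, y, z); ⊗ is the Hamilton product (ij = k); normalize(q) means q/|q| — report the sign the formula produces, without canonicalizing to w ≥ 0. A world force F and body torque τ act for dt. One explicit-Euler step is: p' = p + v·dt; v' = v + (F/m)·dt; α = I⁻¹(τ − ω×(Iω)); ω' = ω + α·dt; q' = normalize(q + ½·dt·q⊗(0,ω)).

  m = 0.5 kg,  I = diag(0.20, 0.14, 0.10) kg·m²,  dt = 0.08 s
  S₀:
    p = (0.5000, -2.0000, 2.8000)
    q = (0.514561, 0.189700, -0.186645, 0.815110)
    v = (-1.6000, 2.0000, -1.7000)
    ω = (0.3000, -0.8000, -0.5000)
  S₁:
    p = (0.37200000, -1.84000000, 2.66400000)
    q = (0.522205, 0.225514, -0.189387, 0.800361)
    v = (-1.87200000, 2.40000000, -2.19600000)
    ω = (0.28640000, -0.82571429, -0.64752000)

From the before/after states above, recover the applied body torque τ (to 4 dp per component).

Δω = ω₁−ω₀ = (-0.01360000, -0.02571429, -0.14752000)
ω₀×(Iω₀) = (-0.0160, -0.0150, 0.0144)
τ = I·(Δω/dt) + ω₀×(Iω₀) = (-0.0500, -0.0600, -0.1700)

τ = (-0.0500, -0.0600, -0.1700)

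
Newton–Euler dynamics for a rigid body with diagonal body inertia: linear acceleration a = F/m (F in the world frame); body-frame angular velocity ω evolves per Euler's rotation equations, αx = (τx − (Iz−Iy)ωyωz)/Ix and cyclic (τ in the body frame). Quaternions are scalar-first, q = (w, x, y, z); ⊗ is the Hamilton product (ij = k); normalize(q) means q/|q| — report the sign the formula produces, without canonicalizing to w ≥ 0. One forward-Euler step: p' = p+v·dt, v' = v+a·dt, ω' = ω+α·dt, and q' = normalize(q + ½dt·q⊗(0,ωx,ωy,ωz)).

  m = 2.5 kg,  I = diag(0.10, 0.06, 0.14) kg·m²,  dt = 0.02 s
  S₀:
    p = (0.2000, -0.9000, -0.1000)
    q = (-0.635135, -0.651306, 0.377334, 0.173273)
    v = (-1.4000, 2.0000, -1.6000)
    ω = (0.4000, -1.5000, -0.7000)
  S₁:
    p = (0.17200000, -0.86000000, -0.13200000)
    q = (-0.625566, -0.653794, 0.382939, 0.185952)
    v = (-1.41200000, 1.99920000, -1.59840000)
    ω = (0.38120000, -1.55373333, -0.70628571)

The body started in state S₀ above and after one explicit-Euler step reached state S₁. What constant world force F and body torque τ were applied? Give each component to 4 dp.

F = (-1.5000, -0.1000, 0.2000)
τ = (-0.0100, -0.1500, -0.0200)

rate change Δω = (-0.01880000, -0.05373333, -0.00628571)
τ = I·(Δω/dt) + ω₀×(Iω₀) = (-0.0100, -0.1500, -0.0200)
Δv = v₁−v₀ = (-0.01200000, -0.00080000, 0.00160000)
F = m·Δv/dt = (-1.5000, -0.1000, 0.2000)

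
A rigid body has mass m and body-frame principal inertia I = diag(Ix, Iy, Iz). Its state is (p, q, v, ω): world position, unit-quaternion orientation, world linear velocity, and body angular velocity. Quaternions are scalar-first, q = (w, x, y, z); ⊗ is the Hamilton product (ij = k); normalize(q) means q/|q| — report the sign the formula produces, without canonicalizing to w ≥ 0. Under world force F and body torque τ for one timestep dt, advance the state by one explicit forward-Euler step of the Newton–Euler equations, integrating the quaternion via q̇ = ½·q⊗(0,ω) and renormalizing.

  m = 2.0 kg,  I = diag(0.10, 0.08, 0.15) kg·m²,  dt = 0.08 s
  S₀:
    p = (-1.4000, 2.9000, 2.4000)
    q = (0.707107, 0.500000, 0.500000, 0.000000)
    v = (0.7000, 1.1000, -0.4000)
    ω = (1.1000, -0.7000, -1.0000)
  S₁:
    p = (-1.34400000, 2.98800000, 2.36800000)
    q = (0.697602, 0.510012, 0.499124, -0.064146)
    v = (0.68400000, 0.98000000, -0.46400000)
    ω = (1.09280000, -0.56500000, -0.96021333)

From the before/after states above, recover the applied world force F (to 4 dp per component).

velocity change Δv = (-0.01600000, -0.12000000, -0.06400000)
F = m·Δv/dt = (-0.4000, -3.0000, -1.6000)

F = (-0.4000, -3.0000, -1.6000)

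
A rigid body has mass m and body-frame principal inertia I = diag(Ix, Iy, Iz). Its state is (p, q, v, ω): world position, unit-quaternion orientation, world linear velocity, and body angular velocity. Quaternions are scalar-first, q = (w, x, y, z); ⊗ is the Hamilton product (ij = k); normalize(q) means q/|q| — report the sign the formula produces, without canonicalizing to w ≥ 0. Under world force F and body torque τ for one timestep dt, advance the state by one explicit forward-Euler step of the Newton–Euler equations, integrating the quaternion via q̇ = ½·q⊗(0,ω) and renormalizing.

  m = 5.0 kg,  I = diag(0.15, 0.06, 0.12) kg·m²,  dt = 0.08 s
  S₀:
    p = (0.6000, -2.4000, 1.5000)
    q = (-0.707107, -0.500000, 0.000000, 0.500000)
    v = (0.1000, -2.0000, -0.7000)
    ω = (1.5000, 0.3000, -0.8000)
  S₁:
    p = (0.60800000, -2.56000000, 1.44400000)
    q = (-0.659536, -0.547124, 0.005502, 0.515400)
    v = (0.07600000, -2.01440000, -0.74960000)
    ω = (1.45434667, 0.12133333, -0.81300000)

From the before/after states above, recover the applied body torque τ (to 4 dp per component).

τ = (-0.1000, -0.1700, -0.0600)

ω₁ − ω₀ = (-0.04565333, -0.17866667, -0.01300000)
precession coupling = (-0.0144, -0.0360, -0.0405)
I·α + gyro = (-0.1000, -0.1700, -0.0600)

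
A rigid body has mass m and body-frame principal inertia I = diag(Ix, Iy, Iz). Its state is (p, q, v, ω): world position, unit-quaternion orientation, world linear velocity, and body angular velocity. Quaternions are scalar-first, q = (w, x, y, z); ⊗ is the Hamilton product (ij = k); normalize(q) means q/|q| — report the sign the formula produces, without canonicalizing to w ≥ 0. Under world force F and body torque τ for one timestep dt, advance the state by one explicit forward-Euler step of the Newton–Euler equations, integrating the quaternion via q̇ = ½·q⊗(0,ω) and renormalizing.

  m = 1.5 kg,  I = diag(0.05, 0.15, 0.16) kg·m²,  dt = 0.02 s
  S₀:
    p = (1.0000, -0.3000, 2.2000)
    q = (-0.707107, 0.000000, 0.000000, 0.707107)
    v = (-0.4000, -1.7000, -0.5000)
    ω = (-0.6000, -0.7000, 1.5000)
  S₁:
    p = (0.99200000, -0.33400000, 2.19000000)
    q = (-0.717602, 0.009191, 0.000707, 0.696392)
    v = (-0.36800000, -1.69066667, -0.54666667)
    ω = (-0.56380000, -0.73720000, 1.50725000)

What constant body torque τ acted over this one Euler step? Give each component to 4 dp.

τ = (0.0800, -0.1800, 0.1000)

rate change Δω = (0.03620000, -0.03720000, 0.00725000)
precession coupling = (-0.0105, 0.0990, 0.0420)
I·α + gyro = (0.0800, -0.1800, 0.1000)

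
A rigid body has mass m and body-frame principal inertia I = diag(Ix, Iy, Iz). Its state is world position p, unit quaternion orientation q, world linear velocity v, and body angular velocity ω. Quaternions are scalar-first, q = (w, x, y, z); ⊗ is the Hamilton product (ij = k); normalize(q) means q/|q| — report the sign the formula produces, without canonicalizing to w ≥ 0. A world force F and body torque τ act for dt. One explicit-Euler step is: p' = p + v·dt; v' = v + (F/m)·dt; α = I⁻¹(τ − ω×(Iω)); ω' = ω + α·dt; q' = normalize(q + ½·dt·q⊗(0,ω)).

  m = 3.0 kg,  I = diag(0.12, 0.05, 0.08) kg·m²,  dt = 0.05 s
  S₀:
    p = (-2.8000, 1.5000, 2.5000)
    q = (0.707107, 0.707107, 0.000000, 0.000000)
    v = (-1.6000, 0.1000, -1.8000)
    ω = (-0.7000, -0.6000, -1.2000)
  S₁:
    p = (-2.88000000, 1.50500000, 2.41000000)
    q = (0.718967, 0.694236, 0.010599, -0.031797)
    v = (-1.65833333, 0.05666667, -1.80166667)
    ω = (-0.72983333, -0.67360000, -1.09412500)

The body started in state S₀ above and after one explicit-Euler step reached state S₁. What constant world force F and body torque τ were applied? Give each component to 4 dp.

F = (-3.5000, -2.6000, -0.1000)
τ = (-0.0500, -0.0400, 0.1400)

rate change Δω = (-0.02983333, -0.07360000, 0.10587500)
τ = I·(Δω/dt) + ω₀×(Iω₀) = (-0.0500, -0.0400, 0.1400)
v₁ − v₀ = (-0.05833333, -0.04333333, -0.00166667)
m·(v₁−v₀)/dt = (-3.5000, -2.6000, -0.1000)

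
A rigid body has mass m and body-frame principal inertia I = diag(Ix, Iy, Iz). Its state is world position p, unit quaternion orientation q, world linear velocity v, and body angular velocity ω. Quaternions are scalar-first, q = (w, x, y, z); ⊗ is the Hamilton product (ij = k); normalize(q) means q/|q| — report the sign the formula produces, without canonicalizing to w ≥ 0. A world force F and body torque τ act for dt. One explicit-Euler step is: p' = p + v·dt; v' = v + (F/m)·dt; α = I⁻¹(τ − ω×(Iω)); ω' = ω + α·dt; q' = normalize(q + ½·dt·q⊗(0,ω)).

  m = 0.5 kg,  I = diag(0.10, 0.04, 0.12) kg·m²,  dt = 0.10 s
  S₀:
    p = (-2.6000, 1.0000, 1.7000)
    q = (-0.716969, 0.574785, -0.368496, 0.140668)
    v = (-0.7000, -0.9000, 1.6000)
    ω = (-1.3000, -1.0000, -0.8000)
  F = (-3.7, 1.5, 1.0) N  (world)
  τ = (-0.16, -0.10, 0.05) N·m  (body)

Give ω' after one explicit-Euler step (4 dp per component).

ω×(Iω) gyroscopic = (0.0640, -0.0208, -0.0780)
α = I⁻¹(τ − ω×Iω) = (-2.2400, -1.9800, 1.0667)
ω + α·dt = (-1.5240, -1.1980, -0.6933)

ω' = (-1.5240, -1.1980, -0.6933)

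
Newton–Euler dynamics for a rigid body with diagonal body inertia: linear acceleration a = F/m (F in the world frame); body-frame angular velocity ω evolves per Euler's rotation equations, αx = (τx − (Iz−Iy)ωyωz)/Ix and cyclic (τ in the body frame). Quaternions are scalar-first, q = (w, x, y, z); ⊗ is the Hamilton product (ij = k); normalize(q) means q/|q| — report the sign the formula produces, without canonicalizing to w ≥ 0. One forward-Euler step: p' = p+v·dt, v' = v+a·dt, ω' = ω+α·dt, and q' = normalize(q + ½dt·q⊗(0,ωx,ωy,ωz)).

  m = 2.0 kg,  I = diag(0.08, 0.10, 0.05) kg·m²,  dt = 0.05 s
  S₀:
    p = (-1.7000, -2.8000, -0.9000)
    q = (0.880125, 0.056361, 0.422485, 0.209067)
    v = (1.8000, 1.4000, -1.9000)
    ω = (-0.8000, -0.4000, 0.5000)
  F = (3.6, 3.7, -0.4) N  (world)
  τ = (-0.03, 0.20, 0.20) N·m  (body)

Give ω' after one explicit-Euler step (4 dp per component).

(τ − ω×Iω)/I = (-0.5000, 2.1200, 3.8720)
ω + α·dt = (-0.8250, -0.2940, 0.6936)

ω' = (-0.8250, -0.2940, 0.6936)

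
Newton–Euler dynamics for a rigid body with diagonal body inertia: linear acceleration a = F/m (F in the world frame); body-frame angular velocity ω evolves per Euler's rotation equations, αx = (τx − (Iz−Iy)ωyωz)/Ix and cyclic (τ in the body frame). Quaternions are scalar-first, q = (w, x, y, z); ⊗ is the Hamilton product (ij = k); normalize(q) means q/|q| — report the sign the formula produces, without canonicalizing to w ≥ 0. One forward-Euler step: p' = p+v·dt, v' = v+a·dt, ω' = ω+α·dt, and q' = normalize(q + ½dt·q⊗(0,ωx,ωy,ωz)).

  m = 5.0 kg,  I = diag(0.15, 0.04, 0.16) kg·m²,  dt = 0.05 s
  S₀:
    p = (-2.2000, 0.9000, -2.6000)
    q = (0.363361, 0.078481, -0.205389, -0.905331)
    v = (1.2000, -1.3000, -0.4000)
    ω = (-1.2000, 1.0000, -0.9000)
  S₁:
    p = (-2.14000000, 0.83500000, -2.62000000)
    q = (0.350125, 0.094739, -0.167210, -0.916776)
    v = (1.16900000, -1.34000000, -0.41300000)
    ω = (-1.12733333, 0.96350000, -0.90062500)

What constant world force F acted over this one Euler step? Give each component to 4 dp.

velocity change Δv = (-0.03100000, -0.04000000, -0.01300000)
m·(v₁−v₀)/dt = (-3.1000, -4.0000, -1.3000)

F = (-3.1000, -4.0000, -1.3000)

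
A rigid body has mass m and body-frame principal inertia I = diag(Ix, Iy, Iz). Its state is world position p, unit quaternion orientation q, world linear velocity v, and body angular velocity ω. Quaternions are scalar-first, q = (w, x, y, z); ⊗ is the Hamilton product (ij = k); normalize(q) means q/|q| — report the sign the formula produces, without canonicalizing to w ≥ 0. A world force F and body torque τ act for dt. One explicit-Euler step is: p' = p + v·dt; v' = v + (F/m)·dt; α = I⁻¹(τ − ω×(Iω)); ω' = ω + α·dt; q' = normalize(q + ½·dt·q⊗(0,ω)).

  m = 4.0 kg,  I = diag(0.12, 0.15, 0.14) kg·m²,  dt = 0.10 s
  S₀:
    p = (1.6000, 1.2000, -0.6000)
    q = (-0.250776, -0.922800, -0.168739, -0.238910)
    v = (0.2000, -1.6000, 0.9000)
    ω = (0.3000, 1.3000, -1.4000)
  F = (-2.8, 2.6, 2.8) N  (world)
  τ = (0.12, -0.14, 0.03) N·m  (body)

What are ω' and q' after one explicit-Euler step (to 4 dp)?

precession coupling ω×(Iω) = (0.0182, 0.0084, 0.0117)
(τ − ω×Iω)/I = (0.8483, -0.9893, 0.1307)
ω' = ω + α·dt = (0.3848, 1.2011, -1.3869)
Hamilton product q⊗(0,ω) = (0.1617267, 0.4715848, -1.6896018, -0.7979319)
updated quaternion q' = (-0.2416, -0.8950, -0.2520, -0.2775)

ω' = (0.3848, 1.2011, -1.3869)
q' = (-0.2416, -0.8950, -0.2520, -0.2775)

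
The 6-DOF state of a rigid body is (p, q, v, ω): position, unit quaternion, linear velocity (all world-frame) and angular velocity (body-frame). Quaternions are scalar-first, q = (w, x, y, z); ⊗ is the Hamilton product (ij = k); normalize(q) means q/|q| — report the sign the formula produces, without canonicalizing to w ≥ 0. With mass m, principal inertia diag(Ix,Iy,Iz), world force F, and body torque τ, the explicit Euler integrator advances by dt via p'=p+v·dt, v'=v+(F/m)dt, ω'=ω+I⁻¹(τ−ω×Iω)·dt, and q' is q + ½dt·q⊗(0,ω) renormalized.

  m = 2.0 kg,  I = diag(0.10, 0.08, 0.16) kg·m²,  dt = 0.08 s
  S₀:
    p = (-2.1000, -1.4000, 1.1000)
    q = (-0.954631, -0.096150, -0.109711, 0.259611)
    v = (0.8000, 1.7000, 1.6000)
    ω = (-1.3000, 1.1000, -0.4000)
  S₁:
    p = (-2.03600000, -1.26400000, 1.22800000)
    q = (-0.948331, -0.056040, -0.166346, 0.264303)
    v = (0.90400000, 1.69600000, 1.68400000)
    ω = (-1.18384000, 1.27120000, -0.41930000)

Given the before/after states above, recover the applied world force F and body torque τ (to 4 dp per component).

v₁ − v₀ = (0.10400000, -0.00400000, 0.08400000)
m·(v₁−v₀)/dt = (2.6000, -0.1000, 2.1000)
ω₁ − ω₀ = (0.11616000, 0.17120000, -0.01930000)
applied torque τ = (0.1100, 0.1400, -0.0100)

F = (2.6000, -0.1000, 2.1000)
τ = (0.1100, 0.1400, -0.0100)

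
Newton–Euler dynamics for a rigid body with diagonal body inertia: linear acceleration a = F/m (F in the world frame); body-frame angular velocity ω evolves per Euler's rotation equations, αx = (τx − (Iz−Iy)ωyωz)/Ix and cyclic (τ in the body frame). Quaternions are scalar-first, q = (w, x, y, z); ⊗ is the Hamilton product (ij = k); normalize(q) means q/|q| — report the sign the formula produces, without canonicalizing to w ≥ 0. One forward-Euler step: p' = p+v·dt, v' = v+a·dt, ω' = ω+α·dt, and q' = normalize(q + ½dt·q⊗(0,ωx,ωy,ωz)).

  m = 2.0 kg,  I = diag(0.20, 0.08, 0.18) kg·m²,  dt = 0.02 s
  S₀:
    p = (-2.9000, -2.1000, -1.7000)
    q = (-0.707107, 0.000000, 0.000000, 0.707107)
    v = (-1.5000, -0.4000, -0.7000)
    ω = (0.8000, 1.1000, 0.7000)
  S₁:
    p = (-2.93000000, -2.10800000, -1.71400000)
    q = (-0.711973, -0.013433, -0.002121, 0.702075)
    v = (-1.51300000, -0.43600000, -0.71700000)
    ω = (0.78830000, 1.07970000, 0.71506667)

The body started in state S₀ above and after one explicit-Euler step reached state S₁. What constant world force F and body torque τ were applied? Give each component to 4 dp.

F = (-1.3000, -3.6000, -1.7000)
τ = (-0.0400, -0.0700, 0.0300)

v₁ − v₀ = (-0.01300000, -0.03600000, -0.01700000)
applied force F = (-1.3000, -3.6000, -1.7000)
ω₁ − ω₀ = (-0.01170000, -0.02030000, 0.01506667)
ω₀×(Iω₀) = (0.0770, 0.0112, -0.1056)
I·α + gyro = (-0.0400, -0.0700, 0.0300)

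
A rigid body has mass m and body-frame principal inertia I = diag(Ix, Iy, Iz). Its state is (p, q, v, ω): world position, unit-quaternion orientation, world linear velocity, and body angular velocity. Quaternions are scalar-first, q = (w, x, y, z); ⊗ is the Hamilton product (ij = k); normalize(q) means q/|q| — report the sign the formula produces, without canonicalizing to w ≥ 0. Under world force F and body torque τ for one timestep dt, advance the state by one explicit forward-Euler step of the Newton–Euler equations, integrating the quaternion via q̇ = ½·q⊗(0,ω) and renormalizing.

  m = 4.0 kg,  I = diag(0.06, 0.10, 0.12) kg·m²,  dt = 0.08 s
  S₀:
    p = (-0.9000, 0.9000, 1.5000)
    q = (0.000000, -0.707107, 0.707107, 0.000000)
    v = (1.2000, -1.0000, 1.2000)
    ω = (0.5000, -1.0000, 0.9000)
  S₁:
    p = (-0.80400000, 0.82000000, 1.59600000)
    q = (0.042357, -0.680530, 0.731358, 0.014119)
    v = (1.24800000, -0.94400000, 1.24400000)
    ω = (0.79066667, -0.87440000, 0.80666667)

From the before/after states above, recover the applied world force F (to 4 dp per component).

F = (2.4000, 2.8000, 2.2000)

velocity change Δv = (0.04800000, 0.05600000, 0.04400000)
F = m·Δv/dt = (2.4000, 2.8000, 2.2000)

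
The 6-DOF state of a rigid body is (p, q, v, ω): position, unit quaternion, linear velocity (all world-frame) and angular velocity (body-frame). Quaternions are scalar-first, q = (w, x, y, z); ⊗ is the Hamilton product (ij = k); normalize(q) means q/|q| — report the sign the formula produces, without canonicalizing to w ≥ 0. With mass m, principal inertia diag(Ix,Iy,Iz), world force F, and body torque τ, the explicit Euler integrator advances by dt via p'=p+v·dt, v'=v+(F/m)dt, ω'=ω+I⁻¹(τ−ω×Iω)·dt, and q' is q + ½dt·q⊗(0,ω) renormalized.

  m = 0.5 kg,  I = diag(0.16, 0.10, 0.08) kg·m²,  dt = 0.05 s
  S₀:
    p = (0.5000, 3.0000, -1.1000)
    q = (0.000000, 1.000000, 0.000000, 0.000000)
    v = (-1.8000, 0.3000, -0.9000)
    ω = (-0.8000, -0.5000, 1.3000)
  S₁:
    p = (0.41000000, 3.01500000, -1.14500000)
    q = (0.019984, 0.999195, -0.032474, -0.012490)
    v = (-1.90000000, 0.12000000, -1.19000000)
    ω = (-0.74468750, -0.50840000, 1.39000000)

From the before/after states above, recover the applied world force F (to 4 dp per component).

velocity change Δv = (-0.10000000, -0.18000000, -0.29000000)
applied force F = (-1.0000, -1.8000, -2.9000)

F = (-1.0000, -1.8000, -2.9000)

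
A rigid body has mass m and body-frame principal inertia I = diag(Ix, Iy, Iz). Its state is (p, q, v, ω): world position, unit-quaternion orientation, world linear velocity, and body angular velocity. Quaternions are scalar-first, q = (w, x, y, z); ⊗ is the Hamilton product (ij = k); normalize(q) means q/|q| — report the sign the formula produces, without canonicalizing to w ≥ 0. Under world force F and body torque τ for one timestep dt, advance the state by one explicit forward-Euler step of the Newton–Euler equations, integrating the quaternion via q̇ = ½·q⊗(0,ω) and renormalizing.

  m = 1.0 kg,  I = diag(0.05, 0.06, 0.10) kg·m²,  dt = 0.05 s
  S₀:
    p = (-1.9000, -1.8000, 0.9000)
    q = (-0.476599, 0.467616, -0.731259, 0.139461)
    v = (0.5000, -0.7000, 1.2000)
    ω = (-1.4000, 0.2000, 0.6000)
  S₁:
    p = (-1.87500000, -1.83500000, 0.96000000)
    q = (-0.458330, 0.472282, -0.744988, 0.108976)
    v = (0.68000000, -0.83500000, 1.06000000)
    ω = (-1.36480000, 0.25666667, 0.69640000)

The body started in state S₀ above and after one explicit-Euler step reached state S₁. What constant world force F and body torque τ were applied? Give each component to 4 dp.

F = (3.6000, -2.7000, -2.8000)
τ = (0.0400, 0.1100, 0.1900)

Δv = v₁−v₀ = (0.18000000, -0.13500000, -0.14000000)
m·(v₁−v₀)/dt = (3.6000, -2.7000, -2.8000)
Δω = ω₁−ω₀ = (0.03520000, 0.05666667, 0.09640000)
I·α + gyro = (0.0400, 0.1100, 0.1900)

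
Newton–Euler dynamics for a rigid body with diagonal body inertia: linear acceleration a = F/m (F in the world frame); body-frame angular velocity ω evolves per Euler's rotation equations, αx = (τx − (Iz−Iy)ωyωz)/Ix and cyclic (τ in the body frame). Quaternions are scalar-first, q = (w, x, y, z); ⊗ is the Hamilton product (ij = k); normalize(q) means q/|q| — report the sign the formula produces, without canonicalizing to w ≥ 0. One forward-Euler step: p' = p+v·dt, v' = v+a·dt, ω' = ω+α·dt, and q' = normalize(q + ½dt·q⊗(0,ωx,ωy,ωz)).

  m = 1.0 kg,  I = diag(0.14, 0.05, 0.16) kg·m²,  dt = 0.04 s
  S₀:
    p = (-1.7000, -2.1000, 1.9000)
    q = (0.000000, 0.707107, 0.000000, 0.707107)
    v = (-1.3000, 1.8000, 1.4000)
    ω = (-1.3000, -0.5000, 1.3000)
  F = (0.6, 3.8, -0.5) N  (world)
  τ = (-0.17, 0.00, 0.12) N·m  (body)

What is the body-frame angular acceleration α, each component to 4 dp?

α = (-0.7036, -0.6760, 1.1156)

precession coupling ω×(Iω) = (-0.0715, 0.0338, -0.0585)
(τ − ω×Iω)/I = (-0.7036, -0.6760, 1.1156)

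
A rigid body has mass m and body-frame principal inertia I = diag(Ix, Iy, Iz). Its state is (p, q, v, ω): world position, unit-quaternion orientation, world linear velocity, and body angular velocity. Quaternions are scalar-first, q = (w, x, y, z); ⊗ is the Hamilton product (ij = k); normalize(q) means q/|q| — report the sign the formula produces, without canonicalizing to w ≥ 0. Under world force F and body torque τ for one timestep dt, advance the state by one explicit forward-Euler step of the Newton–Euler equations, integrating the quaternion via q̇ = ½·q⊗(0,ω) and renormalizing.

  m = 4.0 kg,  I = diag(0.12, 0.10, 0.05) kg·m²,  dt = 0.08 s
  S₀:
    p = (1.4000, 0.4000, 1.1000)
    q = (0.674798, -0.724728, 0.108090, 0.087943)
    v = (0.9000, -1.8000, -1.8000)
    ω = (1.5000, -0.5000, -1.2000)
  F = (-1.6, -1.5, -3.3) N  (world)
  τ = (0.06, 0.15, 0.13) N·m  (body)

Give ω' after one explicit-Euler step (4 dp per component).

precession coupling ω×(Iω) = (-0.0300, -0.1260, 0.0150)
angular accel α = (0.7500, 2.7600, 2.3000)
ω + α·dt = (1.5600, -0.2792, -1.0160)

ω' = (1.5600, -0.2792, -1.0160)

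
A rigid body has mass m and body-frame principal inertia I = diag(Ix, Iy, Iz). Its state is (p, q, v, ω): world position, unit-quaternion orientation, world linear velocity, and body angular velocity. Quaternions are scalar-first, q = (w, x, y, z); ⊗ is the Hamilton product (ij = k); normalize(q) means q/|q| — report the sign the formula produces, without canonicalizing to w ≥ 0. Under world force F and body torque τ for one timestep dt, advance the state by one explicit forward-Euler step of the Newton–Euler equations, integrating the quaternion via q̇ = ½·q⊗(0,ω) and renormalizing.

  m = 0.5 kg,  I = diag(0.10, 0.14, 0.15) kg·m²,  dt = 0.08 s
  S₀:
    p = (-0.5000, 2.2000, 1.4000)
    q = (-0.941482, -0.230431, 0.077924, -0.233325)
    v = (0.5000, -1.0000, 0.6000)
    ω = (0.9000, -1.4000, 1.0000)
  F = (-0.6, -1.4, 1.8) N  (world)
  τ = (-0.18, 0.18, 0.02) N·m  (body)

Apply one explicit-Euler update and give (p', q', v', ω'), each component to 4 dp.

p' = (-0.4600, 2.1200, 1.4480)
q' = (-0.9167, -0.2735, 0.1311, -0.2601)
v' = (0.4040, -1.2240, 0.8880)
ω' = (0.7672, -1.2714, 1.0375)

p + v·dt = (-0.4600, 2.1200, 1.4480)
new velocity v' = (0.4040, -1.2240, 0.8880)
precession coupling ω×(Iω) = (-0.0140, -0.0450, -0.0504)
(τ − ω×Iω)/I = (-1.6600, 1.6071, 0.4693)
ω' = ω + α·dt = (0.7672, -1.2714, 1.0375)
2q̇ = q⊗(0,ω) = (0.5498065, -1.0960648, 1.3385133, -0.6890102)
updated quaternion q' = (-0.9167, -0.2735, 0.1311, -0.2601)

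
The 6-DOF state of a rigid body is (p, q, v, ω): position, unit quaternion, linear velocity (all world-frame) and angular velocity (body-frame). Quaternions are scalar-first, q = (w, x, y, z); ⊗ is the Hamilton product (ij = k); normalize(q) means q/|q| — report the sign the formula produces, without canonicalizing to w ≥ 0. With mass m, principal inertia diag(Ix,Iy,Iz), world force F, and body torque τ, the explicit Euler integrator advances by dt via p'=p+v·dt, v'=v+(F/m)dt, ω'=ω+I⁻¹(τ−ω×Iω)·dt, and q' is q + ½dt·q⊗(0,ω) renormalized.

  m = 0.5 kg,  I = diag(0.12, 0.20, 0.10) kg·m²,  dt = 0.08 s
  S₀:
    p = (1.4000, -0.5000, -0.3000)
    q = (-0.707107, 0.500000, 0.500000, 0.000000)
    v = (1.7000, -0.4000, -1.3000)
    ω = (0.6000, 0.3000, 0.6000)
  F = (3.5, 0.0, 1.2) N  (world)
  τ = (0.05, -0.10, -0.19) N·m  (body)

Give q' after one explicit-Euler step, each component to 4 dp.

q' = (-0.7246, 0.4947, 0.4792, -0.0230)

Hamilton product q⊗(0,ω) = (-0.4500000, -0.1242642, -0.5121321, -0.5742642)
q + ½dt·q⊗(0,ω), renormalized = (-0.7246, 0.4947, 0.4792, -0.0230)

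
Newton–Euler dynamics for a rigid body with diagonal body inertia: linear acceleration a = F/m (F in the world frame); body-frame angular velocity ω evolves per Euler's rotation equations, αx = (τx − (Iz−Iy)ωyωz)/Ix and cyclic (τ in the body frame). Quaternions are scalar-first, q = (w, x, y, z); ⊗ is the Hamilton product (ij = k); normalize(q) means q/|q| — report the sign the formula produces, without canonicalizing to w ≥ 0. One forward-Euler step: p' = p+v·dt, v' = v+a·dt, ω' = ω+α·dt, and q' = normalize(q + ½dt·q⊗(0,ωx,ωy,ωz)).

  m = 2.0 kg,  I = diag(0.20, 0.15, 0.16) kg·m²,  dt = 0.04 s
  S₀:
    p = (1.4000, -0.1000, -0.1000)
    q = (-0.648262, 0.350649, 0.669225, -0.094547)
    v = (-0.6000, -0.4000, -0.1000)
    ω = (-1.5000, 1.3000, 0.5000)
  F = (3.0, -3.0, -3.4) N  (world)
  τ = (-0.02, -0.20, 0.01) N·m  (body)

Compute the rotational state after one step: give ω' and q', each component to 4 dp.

ω' = (-1.5053, 1.2547, 0.4781)
q' = (-0.6536, 0.3789, 0.6512, -0.0718)

gyro term ω×Iω = (0.0065, -0.0300, 0.0975)
angular accel α = (-0.1325, -1.1333, -0.5469)
ω + α·dt = (-1.5053, 1.2547, 0.4781)
Hamilton product q⊗(0,ω) = (-0.2967455, 1.4299166, -0.8762446, 1.1355502)
updated quaternion q' = (-0.6536, 0.3789, 0.6512, -0.0718)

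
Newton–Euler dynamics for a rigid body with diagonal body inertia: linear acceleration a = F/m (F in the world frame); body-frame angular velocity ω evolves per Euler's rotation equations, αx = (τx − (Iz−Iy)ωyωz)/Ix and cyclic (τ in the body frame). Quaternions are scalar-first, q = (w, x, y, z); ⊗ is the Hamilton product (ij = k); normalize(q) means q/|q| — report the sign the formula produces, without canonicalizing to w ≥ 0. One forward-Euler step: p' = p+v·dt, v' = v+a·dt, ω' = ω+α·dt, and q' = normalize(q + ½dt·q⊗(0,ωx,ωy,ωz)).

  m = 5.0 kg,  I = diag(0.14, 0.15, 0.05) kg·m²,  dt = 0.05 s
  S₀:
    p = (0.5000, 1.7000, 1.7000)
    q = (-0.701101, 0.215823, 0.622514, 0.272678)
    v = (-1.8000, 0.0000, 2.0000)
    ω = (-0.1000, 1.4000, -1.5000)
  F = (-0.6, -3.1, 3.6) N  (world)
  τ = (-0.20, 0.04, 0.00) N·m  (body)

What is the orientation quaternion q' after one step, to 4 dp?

2q̇ = q⊗(0,ω) = (-0.4409203, -1.2454101, -0.6850747, 1.4160551)
q' = normalize(q + ½dt·q⊗(0,ω)) = (-0.7112, 0.1844, 0.6046, 0.3077)

q' = (-0.7112, 0.1844, 0.6046, 0.3077)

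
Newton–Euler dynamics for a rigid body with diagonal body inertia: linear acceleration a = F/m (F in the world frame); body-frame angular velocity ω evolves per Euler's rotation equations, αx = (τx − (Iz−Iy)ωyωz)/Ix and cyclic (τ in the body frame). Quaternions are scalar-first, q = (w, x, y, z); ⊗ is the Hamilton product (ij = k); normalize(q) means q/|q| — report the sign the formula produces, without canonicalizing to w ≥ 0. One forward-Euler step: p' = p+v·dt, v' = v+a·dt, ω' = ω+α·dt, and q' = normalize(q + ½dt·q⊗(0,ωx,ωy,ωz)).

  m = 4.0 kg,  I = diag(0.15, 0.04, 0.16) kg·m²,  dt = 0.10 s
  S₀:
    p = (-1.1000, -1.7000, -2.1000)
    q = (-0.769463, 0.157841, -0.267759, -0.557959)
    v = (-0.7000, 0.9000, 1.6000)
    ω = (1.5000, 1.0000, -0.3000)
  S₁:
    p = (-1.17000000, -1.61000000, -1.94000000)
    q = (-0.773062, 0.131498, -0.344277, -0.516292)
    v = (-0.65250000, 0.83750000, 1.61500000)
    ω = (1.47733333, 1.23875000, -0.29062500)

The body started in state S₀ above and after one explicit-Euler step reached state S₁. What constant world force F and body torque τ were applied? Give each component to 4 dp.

F = (1.9000, -2.5000, 0.6000)
τ = (-0.0700, 0.1000, -0.1500)

v₁ − v₀ = (0.04750000, -0.06250000, 0.01500000)
m·(v₁−v₀)/dt = (1.9000, -2.5000, 0.6000)
ω₁ − ω₀ = (-0.02266667, 0.23875000, 0.00937500)
ω₀×(Iω₀) = (-0.0360, 0.0045, -0.1650)
I·α + gyro = (-0.0700, 0.1000, -0.1500)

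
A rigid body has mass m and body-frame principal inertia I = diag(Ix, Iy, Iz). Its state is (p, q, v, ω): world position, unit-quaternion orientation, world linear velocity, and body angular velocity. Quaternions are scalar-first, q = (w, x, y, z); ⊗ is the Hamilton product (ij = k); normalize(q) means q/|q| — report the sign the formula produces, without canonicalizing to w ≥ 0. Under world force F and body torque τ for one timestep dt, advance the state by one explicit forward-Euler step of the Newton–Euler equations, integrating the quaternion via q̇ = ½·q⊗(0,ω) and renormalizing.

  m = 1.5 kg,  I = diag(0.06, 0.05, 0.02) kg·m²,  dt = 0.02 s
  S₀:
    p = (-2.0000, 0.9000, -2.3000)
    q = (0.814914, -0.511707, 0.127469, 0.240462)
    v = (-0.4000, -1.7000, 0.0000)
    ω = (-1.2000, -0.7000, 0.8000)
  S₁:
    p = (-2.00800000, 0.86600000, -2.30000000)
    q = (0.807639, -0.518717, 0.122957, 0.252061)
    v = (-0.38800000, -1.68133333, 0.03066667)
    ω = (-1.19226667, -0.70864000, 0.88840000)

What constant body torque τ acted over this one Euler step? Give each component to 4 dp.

Δω = ω₁−ω₀ = (0.00773333, -0.00864000, 0.08840000)
applied torque τ = (0.0400, -0.0600, 0.0800)

τ = (0.0400, -0.0600, 0.0800)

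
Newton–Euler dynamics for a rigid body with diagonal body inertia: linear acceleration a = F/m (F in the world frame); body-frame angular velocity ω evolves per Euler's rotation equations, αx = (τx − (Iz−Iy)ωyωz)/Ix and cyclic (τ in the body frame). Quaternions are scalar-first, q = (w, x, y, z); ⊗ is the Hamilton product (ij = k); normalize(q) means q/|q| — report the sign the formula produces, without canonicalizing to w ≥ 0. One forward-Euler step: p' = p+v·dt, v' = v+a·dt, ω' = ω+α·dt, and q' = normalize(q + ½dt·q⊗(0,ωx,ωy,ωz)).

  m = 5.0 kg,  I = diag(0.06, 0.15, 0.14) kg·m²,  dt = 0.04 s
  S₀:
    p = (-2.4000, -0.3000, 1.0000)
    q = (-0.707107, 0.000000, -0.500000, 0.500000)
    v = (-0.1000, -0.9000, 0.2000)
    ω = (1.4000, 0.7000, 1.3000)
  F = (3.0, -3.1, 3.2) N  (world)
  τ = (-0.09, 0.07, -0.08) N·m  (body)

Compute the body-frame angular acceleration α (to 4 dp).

precession coupling ω×(Iω) = (-0.0091, -0.1456, 0.0882)
(τ − ω×Iω)/I = (-1.3483, 1.4373, -1.2014)

α = (-1.3483, 1.4373, -1.2014)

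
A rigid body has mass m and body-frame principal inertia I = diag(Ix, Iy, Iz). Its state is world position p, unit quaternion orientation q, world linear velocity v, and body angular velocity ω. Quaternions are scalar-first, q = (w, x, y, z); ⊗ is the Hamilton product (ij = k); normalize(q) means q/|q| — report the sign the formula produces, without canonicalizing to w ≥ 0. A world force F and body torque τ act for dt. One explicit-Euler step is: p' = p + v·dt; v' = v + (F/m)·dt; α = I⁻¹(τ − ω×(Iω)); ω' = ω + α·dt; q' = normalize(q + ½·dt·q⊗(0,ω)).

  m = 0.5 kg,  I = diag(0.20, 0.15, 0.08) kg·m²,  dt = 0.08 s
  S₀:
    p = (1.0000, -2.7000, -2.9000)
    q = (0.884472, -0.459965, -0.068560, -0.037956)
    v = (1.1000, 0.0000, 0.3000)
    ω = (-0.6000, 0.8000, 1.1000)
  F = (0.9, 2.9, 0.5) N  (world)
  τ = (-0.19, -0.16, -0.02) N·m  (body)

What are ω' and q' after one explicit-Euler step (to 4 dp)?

ω' = (-0.6514, 0.7569, 1.0560)
q' = (0.8758, -0.4821, -0.0191, -0.0154)

gyro term ω×Iω = (-0.0616, -0.0792, 0.0240)
α = I⁻¹(τ − ω×Iω) = (-0.6420, -0.5387, -0.5500)
ω' = ω + α·dt = (-0.6514, 0.7569, 1.0560)
2q̇ = q⊗(0,ω) = (-0.1793794, -0.5757344, 1.2363127, 0.5638112)
updated quaternion q' = (0.8758, -0.4821, -0.0191, -0.0154)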